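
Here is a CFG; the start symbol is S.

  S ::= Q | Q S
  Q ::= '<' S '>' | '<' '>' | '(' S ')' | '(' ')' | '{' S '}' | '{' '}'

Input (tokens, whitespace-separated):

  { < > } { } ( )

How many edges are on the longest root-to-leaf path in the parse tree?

[S [Q { [S [Q < >]] }] [S [Q { }] [S [Q ( )]]]]

4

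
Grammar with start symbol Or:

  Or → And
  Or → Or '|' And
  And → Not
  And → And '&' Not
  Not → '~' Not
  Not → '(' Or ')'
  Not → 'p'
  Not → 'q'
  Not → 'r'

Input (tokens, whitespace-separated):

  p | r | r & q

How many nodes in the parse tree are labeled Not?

4

[Or [Or [Or [And [Not p]]] | [And [Not r]]] | [And [And [Not r]] & [Not q]]]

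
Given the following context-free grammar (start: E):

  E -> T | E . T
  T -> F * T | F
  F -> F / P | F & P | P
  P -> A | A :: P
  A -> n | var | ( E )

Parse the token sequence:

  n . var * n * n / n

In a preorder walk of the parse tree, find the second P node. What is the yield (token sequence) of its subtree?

var

[E [E [T [F [P [A n]]]]] . [T [F [P [A var]]] * [T [F [P [A n]]] * [T [F [F [P [A n]]] / [P [A n]]]]]]]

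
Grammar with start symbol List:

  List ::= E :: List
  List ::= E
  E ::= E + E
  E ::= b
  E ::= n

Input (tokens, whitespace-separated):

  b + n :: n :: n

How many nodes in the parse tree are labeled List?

[List [E [E b] + [E n]] :: [List [E n] :: [List [E n]]]]

3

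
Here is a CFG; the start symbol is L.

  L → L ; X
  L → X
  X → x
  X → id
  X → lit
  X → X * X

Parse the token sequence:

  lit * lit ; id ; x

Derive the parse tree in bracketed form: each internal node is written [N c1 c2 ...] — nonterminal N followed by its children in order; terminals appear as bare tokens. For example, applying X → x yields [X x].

L
L ; X
L ; X ; X
X ; X ; X
X * X ; X ; X
lit * X ; X ; X
lit * lit ; X ; X
lit * lit ; id ; X
lit * lit ; id ; x

[L [L [L [X [X lit] * [X lit]]] ; [X id]] ; [X x]]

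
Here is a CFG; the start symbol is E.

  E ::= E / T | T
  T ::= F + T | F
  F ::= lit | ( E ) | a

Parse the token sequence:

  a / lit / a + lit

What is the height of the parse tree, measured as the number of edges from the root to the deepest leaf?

[E [E [E [T [F a]]] / [T [F lit]]] / [T [F a] + [T [F lit]]]]

5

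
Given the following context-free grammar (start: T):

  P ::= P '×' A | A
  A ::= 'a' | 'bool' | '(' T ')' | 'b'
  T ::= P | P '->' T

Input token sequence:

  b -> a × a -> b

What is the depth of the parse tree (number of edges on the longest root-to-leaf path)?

5

[T [P [A b]] -> [T [P [P [A a]] × [A a]] -> [T [P [A b]]]]]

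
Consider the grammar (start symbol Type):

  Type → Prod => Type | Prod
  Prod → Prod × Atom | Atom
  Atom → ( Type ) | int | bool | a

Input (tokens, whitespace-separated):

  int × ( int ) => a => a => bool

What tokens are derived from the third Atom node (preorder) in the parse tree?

int

[Type [Prod [Prod [Atom int]] × [Atom ( [Type [Prod [Atom int]]] )]] => [Type [Prod [Atom a]] => [Type [Prod [Atom a]] => [Type [Prod [Atom bool]]]]]]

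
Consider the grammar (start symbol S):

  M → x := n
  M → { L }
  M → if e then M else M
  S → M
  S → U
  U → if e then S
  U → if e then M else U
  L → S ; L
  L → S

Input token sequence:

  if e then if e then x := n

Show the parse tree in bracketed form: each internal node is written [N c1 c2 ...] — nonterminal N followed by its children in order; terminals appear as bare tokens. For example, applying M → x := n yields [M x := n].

S
U
if e then S
if e then U
if e then if e then S
if e then if e then M
if e then if e then x := n

[S [U if e then [S [U if e then [S [M x := n]]]]]]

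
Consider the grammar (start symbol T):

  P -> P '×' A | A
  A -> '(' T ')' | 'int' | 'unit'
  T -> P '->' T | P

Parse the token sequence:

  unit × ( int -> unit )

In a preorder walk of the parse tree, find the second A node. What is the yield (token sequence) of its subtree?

[T [P [P [A unit]] × [A ( [T [P [A int]] -> [T [P [A unit]]]] )]]]

( int -> unit )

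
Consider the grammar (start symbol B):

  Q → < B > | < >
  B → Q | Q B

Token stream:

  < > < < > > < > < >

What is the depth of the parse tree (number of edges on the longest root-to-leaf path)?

5

[B [Q < >] [B [Q < [B [Q < >]] >] [B [Q < >] [B [Q < >]]]]]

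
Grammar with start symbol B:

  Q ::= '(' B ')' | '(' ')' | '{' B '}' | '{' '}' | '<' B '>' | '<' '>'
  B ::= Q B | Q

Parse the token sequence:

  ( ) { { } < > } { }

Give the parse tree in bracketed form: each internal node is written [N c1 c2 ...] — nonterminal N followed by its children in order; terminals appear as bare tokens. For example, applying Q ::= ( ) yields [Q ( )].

B
Q B
( ) B
( ) Q B
( ) { B } B
( ) { Q B } B
( ) { { } B } B
( ) { { } Q } B
( ) { { } < > } B
( ) { { } < > } Q
( ) { { } < > } { }

[B [Q ( )] [B [Q { [B [Q { }] [B [Q < >]]] }] [B [Q { }]]]]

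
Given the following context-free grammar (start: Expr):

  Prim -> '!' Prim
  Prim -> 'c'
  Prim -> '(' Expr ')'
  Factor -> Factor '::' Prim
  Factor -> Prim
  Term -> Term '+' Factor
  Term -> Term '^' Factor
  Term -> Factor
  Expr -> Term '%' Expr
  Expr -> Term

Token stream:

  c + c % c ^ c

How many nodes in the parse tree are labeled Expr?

[Expr [Term [Term [Factor [Prim c]]] + [Factor [Prim c]]] % [Expr [Term [Term [Factor [Prim c]]] ^ [Factor [Prim c]]]]]

2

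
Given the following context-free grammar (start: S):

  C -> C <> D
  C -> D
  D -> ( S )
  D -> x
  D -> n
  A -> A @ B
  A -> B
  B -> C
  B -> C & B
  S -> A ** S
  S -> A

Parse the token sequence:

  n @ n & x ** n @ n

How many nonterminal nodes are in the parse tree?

21

[S [A [A [B [C [D n]]]] @ [B [C [D n]] & [B [C [D x]]]]] ** [S [A [A [B [C [D n]]]] @ [B [C [D n]]]]]]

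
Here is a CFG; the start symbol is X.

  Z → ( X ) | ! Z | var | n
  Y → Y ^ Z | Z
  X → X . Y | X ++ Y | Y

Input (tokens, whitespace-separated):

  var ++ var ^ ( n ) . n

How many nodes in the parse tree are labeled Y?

[X [X [X [Y [Z var]]] ++ [Y [Y [Z var]] ^ [Z ( [X [Y [Z n]]] )]]] . [Y [Z n]]]

5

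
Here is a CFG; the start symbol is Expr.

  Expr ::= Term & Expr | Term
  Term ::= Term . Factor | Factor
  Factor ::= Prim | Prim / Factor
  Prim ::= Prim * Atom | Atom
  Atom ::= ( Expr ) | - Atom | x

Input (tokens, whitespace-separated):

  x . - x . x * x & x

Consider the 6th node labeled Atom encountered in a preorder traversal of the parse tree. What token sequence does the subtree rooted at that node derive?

x

[Expr [Term [Term [Term [Factor [Prim [Atom x]]]] . [Factor [Prim [Atom - [Atom x]]]]] . [Factor [Prim [Prim [Atom x]] * [Atom x]]]] & [Expr [Term [Factor [Prim [Atom x]]]]]]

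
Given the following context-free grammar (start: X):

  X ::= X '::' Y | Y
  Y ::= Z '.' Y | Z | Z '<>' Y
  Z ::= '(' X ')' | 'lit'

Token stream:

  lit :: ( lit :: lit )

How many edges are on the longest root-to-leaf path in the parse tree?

[X [X [Y [Z lit]]] :: [Y [Z ( [X [X [Y [Z lit]]] :: [Y [Z lit]]] )]]]

7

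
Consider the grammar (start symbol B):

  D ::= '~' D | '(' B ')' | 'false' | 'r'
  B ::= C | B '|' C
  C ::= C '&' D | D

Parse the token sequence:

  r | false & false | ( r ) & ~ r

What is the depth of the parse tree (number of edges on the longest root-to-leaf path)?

7

[B [B [B [C [D r]]] | [C [C [D false]] & [D false]]] | [C [C [D ( [B [C [D r]]] )]] & [D ~ [D r]]]]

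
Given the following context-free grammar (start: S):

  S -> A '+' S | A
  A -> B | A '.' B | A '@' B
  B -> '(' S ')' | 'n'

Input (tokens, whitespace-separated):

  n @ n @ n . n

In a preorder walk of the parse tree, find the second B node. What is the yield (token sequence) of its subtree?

n

[S [A [A [A [A [B n]] @ [B n]] @ [B n]] . [B n]]]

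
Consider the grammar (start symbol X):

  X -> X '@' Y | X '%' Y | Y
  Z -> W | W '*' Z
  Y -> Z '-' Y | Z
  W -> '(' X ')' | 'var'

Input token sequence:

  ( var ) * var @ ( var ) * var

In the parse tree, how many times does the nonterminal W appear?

6

[X [X [Y [Z [W ( [X [Y [Z [W var]]]] )] * [Z [W var]]]]] @ [Y [Z [W ( [X [Y [Z [W var]]]] )] * [Z [W var]]]]]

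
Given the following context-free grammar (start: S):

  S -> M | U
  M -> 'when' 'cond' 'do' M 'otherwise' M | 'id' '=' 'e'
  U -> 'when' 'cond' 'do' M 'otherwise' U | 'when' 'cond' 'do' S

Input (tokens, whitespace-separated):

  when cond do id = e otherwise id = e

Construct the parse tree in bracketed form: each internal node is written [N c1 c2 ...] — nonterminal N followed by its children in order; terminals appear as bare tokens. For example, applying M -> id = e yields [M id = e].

S
M
when cond do M otherwise M
when cond do id = e otherwise M
when cond do id = e otherwise id = e

[S [M when cond do [M id = e] otherwise [M id = e]]]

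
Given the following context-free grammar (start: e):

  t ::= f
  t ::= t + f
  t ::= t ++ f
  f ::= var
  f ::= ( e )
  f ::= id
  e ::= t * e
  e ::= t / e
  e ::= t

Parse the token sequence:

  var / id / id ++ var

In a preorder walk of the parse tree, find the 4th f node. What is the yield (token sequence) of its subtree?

var

[e [t [f var]] / [e [t [f id]] / [e [t [t [f id]] ++ [f var]]]]]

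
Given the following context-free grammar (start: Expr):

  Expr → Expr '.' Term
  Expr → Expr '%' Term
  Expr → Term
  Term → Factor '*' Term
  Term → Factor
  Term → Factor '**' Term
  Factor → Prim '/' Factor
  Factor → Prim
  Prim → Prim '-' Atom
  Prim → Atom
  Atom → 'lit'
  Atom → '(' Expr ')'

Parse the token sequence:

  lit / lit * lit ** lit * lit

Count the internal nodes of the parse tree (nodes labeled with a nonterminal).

[Expr [Term [Factor [Prim [Atom lit]] / [Factor [Prim [Atom lit]]]] * [Term [Factor [Prim [Atom lit]]] ** [Term [Factor [Prim [Atom lit]]] * [Term [Factor [Prim [Atom lit]]]]]]]]

20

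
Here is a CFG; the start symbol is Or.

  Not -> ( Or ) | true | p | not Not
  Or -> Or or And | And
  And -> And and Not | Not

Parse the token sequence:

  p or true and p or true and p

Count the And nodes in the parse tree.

[Or [Or [Or [And [Not p]]] or [And [And [Not true]] and [Not p]]] or [And [And [Not true]] and [Not p]]]

5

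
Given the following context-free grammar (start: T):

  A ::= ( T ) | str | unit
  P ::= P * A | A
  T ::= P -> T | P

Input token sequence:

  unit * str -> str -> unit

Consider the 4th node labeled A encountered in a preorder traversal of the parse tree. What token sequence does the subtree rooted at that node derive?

[T [P [P [A unit]] * [A str]] -> [T [P [A str]] -> [T [P [A unit]]]]]

unit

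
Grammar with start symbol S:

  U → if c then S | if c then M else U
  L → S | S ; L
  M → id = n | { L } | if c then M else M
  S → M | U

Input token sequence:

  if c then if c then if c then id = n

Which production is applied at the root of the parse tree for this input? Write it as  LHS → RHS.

S → U

[S [U if c then [S [U if c then [S [U if c then [S [M id = n]]]]]]]]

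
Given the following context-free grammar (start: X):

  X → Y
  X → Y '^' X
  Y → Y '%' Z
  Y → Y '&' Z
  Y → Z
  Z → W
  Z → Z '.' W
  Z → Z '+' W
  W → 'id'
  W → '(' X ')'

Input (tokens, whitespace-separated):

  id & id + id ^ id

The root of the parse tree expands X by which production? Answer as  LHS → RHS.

X → Y '^' X

[X [Y [Y [Z [W id]]] & [Z [Z [W id]] + [W id]]] ^ [X [Y [Z [W id]]]]]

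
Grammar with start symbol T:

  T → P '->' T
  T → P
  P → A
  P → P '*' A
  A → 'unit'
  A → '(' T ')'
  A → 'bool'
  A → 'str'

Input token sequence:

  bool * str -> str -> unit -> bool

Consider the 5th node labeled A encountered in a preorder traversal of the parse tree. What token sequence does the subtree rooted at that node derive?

bool

[T [P [P [A bool]] * [A str]] -> [T [P [A str]] -> [T [P [A unit]] -> [T [P [A bool]]]]]]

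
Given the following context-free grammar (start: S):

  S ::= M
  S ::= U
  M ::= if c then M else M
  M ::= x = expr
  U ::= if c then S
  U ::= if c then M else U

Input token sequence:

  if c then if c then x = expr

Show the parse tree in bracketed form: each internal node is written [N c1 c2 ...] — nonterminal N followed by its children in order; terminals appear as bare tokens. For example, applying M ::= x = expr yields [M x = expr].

S
U
if c then S
if c then U
if c then if c then S
if c then if c then M
if c then if c then x = expr

[S [U if c then [S [U if c then [S [M x = expr]]]]]]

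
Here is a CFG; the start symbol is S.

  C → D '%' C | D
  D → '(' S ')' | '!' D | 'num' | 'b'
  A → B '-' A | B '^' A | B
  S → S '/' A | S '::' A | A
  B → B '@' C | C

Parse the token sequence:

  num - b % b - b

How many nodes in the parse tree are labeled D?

4

[S [A [B [C [D num]]] - [A [B [C [D b] % [C [D b]]]] - [A [B [C [D b]]]]]]]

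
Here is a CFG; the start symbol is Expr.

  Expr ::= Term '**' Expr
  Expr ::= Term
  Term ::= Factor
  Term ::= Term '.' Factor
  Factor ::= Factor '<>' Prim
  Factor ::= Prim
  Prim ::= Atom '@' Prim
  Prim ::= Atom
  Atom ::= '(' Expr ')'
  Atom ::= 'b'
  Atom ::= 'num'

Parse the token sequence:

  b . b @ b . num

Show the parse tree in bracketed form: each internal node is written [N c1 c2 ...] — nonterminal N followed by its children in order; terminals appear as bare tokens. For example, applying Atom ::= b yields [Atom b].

[Expr [Term [Term [Term [Factor [Prim [Atom b]]]] . [Factor [Prim [Atom b] @ [Prim [Atom b]]]]] . [Factor [Prim [Atom num]]]]]

Expr
Term
Term . Factor
Term . Factor . Factor
Factor . Factor . Factor
Prim . Factor . Factor
Atom . Factor . Factor
b . Factor . Factor
b . Prim . Factor
b . Atom @ Prim . Factor
b . b @ Prim . Factor
b . b @ Atom . Factor
b . b @ b . Factor
b . b @ b . Prim
b . b @ b . Atom
b . b @ b . num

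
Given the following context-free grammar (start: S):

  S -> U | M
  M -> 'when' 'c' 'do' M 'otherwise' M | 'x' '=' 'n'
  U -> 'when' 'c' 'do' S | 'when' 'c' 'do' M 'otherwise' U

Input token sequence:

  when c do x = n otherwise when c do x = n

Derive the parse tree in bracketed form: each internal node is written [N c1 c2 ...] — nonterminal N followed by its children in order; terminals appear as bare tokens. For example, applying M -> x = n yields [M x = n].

S
U
when c do M otherwise U
when c do x = n otherwise U
when c do x = n otherwise when c do S
when c do x = n otherwise when c do M
when c do x = n otherwise when c do x = n

[S [U when c do [M x = n] otherwise [U when c do [S [M x = n]]]]]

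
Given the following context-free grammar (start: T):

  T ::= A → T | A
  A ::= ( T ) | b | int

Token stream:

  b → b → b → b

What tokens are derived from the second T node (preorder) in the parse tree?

b → b → b

[T [A b] → [T [A b] → [T [A b] → [T [A b]]]]]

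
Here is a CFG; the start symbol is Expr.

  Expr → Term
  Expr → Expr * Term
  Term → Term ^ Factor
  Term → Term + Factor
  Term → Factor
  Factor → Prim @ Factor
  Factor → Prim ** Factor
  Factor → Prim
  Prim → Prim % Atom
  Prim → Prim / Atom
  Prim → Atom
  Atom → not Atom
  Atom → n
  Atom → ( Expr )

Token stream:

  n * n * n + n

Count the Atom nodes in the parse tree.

[Expr [Expr [Expr [Term [Factor [Prim [Atom n]]]]] * [Term [Factor [Prim [Atom n]]]]] * [Term [Term [Factor [Prim [Atom n]]]] + [Factor [Prim [Atom n]]]]]

4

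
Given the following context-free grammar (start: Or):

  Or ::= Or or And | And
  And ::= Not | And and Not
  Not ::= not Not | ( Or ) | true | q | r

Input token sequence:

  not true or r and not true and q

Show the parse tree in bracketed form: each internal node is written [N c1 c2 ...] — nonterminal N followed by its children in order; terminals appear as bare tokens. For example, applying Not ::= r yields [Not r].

Or
Or or And
And or And
Not or And
not Not or And
not true or And
not true or And and Not
not true or And and Not and Not
not true or Not and Not and Not
not true or r and Not and Not
not true or r and not Not and Not
not true or r and not true and Not
not true or r and not true and q

[Or [Or [And [Not not [Not true]]]] or [And [And [And [Not r]] and [Not not [Not true]]] and [Not q]]]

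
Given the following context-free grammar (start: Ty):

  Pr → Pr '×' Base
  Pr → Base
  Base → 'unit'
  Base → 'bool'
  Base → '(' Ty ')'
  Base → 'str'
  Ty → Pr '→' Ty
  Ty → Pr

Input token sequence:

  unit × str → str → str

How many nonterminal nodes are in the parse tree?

11

[Ty [Pr [Pr [Base unit]] × [Base str]] → [Ty [Pr [Base str]] → [Ty [Pr [Base str]]]]]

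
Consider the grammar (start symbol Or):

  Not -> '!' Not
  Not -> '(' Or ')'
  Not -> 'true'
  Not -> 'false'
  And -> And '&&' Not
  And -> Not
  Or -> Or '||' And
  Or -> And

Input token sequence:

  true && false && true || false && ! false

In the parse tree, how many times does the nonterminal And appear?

[Or [Or [And [And [And [Not true]] && [Not false]] && [Not true]]] || [And [And [Not false]] && [Not ! [Not false]]]]

5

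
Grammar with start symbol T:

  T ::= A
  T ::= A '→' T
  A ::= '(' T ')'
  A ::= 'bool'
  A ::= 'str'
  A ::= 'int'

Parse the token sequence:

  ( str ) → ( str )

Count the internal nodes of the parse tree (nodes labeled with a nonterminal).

[T [A ( [T [A str]] )] → [T [A ( [T [A str]] )]]]

8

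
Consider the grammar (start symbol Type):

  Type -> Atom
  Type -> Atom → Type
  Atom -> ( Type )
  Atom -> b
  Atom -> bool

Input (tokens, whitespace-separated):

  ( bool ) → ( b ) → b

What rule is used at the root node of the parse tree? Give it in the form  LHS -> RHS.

[Type [Atom ( [Type [Atom bool]] )] → [Type [Atom ( [Type [Atom b]] )] → [Type [Atom b]]]]

Type -> Atom → Type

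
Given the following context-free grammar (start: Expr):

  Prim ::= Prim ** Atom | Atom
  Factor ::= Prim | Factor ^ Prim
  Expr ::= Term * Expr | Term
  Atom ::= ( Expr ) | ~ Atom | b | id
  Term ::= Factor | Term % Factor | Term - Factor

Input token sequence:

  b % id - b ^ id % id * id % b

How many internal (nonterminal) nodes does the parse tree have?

29

[Expr [Term [Term [Term [Term [Factor [Prim [Atom b]]]] % [Factor [Prim [Atom id]]]] - [Factor [Factor [Prim [Atom b]]] ^ [Prim [Atom id]]]] % [Factor [Prim [Atom id]]]] * [Expr [Term [Term [Factor [Prim [Atom id]]]] % [Factor [Prim [Atom b]]]]]]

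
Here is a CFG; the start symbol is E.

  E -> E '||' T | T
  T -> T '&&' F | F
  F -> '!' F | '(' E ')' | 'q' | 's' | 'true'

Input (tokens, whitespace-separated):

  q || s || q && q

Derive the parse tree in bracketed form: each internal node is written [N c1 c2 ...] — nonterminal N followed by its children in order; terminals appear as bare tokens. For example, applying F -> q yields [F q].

[E [E [E [T [F q]]] || [T [F s]]] || [T [T [F q]] && [F q]]]

E
E || T
E || T || T
T || T || T
F || T || T
q || T || T
q || F || T
q || s || T
q || s || T && F
q || s || F && F
q || s || q && F
q || s || q && q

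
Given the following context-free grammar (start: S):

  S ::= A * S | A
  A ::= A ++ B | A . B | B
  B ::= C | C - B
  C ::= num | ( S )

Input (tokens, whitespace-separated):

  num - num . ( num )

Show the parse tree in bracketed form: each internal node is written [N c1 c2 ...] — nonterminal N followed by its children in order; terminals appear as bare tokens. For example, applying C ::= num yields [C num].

[S [A [A [B [C num] - [B [C num]]]] . [B [C ( [S [A [B [C num]]]] )]]]]

S
A
A . B
B . B
C - B . B
num - B . B
num - C . B
num - num . B
num - num . C
num - num . ( S )
num - num . ( A )
num - num . ( B )
num - num . ( C )
num - num . ( num )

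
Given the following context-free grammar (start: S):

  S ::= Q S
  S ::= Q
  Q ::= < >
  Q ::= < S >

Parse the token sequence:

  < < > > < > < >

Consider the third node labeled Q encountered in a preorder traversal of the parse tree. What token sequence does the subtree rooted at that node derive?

< >

[S [Q < [S [Q < >]] >] [S [Q < >] [S [Q < >]]]]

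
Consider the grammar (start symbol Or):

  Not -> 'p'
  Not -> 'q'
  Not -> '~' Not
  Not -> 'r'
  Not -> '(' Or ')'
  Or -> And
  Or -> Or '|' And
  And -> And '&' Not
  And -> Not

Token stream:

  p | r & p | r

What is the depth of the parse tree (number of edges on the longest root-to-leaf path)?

[Or [Or [Or [And [Not p]]] | [And [And [Not r]] & [Not p]]] | [And [Not r]]]

5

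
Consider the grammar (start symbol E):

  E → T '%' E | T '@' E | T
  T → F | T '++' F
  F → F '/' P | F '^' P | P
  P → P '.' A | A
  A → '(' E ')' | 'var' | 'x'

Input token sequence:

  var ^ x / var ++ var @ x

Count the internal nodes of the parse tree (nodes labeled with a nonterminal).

[E [T [T [F [F [F [P [A var]]] ^ [P [A x]]] / [P [A var]]]] ++ [F [P [A var]]]] @ [E [T [F [P [A x]]]]]]

20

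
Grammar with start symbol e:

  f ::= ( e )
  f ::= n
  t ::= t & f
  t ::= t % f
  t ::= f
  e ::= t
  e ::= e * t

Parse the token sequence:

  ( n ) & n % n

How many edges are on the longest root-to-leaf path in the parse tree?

8

[e [t [t [t [f ( [e [t [f n]]] )]] & [f n]] % [f n]]]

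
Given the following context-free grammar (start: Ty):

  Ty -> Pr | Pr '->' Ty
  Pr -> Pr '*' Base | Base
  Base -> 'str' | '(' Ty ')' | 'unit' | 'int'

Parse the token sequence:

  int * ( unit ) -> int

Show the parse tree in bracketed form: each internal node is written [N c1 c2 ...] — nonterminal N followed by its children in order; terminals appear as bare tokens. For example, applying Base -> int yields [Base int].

[Ty [Pr [Pr [Base int]] * [Base ( [Ty [Pr [Base unit]]] )]] -> [Ty [Pr [Base int]]]]

Ty
Pr -> Ty
Pr * Base -> Ty
Base * Base -> Ty
int * Base -> Ty
int * ( Ty ) -> Ty
int * ( Pr ) -> Ty
int * ( Base ) -> Ty
int * ( unit ) -> Ty
int * ( unit ) -> Pr
int * ( unit ) -> Base
int * ( unit ) -> int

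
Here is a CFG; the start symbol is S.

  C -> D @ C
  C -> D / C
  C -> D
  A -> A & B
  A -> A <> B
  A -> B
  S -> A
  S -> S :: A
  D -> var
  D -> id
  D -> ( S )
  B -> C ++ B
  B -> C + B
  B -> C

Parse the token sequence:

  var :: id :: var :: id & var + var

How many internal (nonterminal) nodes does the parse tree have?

[S [S [S [S [A [B [C [D var]]]]] :: [A [B [C [D id]]]]] :: [A [B [C [D var]]]]] :: [A [A [B [C [D id]]]] & [B [C [D var]] + [B [C [D var]]]]]]

27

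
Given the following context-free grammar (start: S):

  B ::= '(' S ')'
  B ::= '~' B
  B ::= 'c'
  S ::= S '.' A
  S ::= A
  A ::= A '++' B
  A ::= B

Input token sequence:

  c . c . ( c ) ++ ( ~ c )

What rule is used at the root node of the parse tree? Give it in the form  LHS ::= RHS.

S ::= S '.' A

[S [S [S [A [B c]]] . [A [B c]]] . [A [A [B ( [S [A [B c]]] )]] ++ [B ( [S [A [B ~ [B c]]]] )]]]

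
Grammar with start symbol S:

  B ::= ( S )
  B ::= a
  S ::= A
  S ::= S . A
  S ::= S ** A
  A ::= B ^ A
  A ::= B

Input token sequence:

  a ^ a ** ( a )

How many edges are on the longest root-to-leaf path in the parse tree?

6

[S [S [A [B a] ^ [A [B a]]]] ** [A [B ( [S [A [B a]]] )]]]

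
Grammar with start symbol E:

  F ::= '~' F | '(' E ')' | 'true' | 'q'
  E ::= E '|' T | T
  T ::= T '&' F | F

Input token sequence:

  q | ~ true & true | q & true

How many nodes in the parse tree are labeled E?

[E [E [E [T [F q]]] | [T [T [F ~ [F true]]] & [F true]]] | [T [T [F q]] & [F true]]]

3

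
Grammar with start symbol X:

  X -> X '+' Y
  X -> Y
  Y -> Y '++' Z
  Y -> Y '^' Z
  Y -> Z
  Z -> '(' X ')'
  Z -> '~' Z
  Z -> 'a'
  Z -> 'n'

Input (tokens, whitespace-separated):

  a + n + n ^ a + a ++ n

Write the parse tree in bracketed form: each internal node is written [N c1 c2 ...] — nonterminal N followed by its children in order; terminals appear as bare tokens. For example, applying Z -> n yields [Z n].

X
X + Y
X + Y + Y
X + Y + Y + Y
Y + Y + Y + Y
Z + Y + Y + Y
a + Y + Y + Y
a + Z + Y + Y
a + n + Y + Y
a + n + Y ^ Z + Y
a + n + Z ^ Z + Y
a + n + n ^ Z + Y
a + n + n ^ a + Y
a + n + n ^ a + Y ++ Z
a + n + n ^ a + Z ++ Z
a + n + n ^ a + a ++ Z
a + n + n ^ a + a ++ n

[X [X [X [X [Y [Z a]]] + [Y [Z n]]] + [Y [Y [Z n]] ^ [Z a]]] + [Y [Y [Z a]] ++ [Z n]]]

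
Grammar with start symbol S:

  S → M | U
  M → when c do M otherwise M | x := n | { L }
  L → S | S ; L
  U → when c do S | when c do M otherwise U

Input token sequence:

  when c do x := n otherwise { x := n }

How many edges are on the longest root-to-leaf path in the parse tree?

6

[S [M when c do [M x := n] otherwise [M { [L [S [M x := n]]] }]]]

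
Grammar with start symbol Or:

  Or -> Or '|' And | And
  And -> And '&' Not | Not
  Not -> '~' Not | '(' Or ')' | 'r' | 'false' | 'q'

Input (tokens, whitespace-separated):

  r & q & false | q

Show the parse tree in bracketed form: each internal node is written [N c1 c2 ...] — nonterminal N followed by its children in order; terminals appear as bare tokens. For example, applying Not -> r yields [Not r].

[Or [Or [And [And [And [Not r]] & [Not q]] & [Not false]]] | [And [Not q]]]

Or
Or | And
And | And
And & Not | And
And & Not & Not | And
Not & Not & Not | And
r & Not & Not | And
r & q & Not | And
r & q & false | And
r & q & false | Not
r & q & false | q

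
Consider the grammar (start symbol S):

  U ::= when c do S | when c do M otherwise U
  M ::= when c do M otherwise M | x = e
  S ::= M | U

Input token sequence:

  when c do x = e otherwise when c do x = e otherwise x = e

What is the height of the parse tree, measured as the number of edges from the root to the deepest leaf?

4

[S [M when c do [M x = e] otherwise [M when c do [M x = e] otherwise [M x = e]]]]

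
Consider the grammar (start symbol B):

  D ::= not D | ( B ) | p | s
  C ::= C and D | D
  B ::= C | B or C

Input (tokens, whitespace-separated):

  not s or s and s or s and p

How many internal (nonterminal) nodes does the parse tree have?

[B [B [B [C [D not [D s]]]] or [C [C [D s]] and [D s]]] or [C [C [D s]] and [D p]]]

14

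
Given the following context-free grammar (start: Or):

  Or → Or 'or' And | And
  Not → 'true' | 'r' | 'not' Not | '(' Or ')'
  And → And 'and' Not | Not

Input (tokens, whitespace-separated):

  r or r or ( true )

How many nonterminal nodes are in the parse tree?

[Or [Or [Or [And [Not r]]] or [And [Not r]]] or [And [Not ( [Or [And [Not true]]] )]]]

12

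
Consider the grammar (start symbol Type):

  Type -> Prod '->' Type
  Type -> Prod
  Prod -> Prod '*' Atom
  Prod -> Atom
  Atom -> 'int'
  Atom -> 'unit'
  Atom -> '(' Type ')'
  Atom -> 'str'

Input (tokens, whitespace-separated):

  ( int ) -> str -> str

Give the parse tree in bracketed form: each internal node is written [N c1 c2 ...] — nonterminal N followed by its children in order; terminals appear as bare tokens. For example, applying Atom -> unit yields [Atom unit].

[Type [Prod [Atom ( [Type [Prod [Atom int]]] )]] -> [Type [Prod [Atom str]] -> [Type [Prod [Atom str]]]]]

Type
Prod -> Type
Atom -> Type
( Type ) -> Type
( Prod ) -> Type
( Atom ) -> Type
( int ) -> Type
( int ) -> Prod -> Type
( int ) -> Atom -> Type
( int ) -> str -> Type
( int ) -> str -> Prod
( int ) -> str -> Atom
( int ) -> str -> str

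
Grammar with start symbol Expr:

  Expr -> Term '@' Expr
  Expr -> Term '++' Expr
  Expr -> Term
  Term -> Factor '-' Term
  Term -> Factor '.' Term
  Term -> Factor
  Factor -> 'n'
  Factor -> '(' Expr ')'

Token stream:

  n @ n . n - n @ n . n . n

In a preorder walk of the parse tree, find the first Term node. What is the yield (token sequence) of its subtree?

[Expr [Term [Factor n]] @ [Expr [Term [Factor n] . [Term [Factor n] - [Term [Factor n]]]] @ [Expr [Term [Factor n] . [Term [Factor n] . [Term [Factor n]]]]]]]

n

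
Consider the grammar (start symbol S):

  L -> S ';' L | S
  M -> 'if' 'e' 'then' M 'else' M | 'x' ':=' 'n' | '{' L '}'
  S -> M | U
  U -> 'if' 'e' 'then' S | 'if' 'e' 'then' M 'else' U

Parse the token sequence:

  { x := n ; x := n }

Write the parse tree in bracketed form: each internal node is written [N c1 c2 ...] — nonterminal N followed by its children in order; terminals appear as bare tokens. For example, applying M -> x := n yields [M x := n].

S
M
{ L }
{ S ; L }
{ M ; L }
{ x := n ; L }
{ x := n ; S }
{ x := n ; M }
{ x := n ; x := n }

[S [M { [L [S [M x := n]] ; [L [S [M x := n]]]] }]]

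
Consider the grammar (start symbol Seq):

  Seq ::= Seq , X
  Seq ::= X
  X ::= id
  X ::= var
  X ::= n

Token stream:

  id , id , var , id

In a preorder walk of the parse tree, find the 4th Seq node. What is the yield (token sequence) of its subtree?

id

[Seq [Seq [Seq [Seq [X id]] , [X id]] , [X var]] , [X id]]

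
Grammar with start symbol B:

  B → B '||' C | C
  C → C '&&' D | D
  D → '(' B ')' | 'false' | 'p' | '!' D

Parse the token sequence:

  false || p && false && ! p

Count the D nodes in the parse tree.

[B [B [C [D false]]] || [C [C [C [D p]] && [D false]] && [D ! [D p]]]]

5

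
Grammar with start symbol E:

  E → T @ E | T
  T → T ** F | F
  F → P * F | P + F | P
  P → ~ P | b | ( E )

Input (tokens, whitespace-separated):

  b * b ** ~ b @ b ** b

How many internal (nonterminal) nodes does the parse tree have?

17

[E [T [T [F [P b] * [F [P b]]]] ** [F [P ~ [P b]]]] @ [E [T [T [F [P b]]] ** [F [P b]]]]]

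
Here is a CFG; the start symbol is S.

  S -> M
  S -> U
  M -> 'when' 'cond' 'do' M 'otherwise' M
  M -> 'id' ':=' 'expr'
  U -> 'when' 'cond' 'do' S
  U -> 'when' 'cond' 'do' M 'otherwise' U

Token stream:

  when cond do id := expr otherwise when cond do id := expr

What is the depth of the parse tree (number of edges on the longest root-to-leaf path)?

5

[S [U when cond do [M id := expr] otherwise [U when cond do [S [M id := expr]]]]]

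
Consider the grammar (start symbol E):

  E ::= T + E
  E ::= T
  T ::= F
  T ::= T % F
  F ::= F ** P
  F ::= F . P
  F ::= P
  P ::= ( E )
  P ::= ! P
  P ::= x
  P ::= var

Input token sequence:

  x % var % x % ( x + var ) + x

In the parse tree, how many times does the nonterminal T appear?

[E [T [T [T [T [F [P x]]] % [F [P var]]] % [F [P x]]] % [F [P ( [E [T [F [P x]]] + [E [T [F [P var]]]]] )]]] + [E [T [F [P x]]]]]

7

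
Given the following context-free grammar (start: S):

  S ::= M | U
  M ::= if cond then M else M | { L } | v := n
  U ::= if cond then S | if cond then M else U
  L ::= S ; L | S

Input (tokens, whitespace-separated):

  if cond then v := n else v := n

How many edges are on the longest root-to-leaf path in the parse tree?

[S [M if cond then [M v := n] else [M v := n]]]

3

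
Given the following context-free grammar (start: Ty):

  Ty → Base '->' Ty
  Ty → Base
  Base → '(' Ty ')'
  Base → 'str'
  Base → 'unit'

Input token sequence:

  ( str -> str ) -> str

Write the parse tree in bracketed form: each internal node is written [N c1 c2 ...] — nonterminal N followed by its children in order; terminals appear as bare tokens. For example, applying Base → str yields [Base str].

[Ty [Base ( [Ty [Base str] -> [Ty [Base str]]] )] -> [Ty [Base str]]]

Ty
Base -> Ty
( Ty ) -> Ty
( Base -> Ty ) -> Ty
( str -> Ty ) -> Ty
( str -> Base ) -> Ty
( str -> str ) -> Ty
( str -> str ) -> Base
( str -> str ) -> str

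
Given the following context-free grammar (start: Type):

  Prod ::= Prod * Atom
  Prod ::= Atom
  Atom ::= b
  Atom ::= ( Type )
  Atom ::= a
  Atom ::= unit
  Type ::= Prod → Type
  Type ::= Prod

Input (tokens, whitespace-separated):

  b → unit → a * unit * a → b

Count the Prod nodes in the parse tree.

6

[Type [Prod [Atom b]] → [Type [Prod [Atom unit]] → [Type [Prod [Prod [Prod [Atom a]] * [Atom unit]] * [Atom a]] → [Type [Prod [Atom b]]]]]]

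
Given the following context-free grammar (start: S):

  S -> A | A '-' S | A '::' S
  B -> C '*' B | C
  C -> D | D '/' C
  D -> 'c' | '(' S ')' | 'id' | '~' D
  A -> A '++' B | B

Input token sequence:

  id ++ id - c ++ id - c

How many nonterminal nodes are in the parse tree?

23

[S [A [A [B [C [D id]]]] ++ [B [C [D id]]]] - [S [A [A [B [C [D c]]]] ++ [B [C [D id]]]] - [S [A [B [C [D c]]]]]]]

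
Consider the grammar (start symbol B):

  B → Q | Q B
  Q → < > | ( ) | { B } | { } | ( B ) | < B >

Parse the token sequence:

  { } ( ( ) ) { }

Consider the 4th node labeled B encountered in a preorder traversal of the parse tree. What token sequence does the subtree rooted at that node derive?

[B [Q { }] [B [Q ( [B [Q ( )]] )] [B [Q { }]]]]

{ }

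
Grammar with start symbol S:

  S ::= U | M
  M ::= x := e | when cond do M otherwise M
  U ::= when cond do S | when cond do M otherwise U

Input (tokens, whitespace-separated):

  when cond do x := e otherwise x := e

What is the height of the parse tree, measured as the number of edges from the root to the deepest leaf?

3

[S [M when cond do [M x := e] otherwise [M x := e]]]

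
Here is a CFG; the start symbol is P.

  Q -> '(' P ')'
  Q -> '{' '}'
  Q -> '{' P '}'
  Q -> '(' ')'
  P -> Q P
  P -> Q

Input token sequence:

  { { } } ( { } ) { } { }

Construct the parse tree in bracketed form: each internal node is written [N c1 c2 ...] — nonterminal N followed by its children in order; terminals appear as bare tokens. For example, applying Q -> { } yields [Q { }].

P
Q P
{ P } P
{ Q } P
{ { } } P
{ { } } Q P
{ { } } ( P ) P
{ { } } ( Q ) P
{ { } } ( { } ) P
{ { } } ( { } ) Q P
{ { } } ( { } ) { } P
{ { } } ( { } ) { } Q
{ { } } ( { } ) { } { }

[P [Q { [P [Q { }]] }] [P [Q ( [P [Q { }]] )] [P [Q { }] [P [Q { }]]]]]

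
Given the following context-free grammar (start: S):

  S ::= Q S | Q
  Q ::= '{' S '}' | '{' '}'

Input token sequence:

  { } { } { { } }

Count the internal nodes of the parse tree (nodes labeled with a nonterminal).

[S [Q { }] [S [Q { }] [S [Q { [S [Q { }]] }]]]]

8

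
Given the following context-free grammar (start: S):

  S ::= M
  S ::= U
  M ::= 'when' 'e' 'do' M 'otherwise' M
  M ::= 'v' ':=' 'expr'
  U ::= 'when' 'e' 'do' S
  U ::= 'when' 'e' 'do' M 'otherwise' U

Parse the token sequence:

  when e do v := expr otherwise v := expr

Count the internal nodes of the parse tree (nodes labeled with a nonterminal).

[S [M when e do [M v := expr] otherwise [M v := expr]]]

4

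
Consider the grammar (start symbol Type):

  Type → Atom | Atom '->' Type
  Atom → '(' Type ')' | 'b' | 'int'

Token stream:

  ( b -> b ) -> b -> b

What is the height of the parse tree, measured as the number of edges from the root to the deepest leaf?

[Type [Atom ( [Type [Atom b] -> [Type [Atom b]]] )] -> [Type [Atom b] -> [Type [Atom b]]]]

5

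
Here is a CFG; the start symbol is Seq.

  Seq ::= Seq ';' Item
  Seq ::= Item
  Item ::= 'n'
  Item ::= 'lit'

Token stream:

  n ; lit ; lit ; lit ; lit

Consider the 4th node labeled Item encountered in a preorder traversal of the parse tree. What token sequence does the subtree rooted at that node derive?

lit

[Seq [Seq [Seq [Seq [Seq [Item n]] ; [Item lit]] ; [Item lit]] ; [Item lit]] ; [Item lit]]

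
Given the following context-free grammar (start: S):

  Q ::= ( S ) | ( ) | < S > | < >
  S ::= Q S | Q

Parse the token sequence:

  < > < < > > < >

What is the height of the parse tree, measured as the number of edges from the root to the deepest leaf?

[S [Q < >] [S [Q < [S [Q < >]] >] [S [Q < >]]]]

5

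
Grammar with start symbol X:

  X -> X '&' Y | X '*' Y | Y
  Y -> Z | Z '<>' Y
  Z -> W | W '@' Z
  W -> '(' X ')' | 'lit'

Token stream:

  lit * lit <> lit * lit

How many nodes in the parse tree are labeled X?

[X [X [X [Y [Z [W lit]]]] * [Y [Z [W lit]] <> [Y [Z [W lit]]]]] * [Y [Z [W lit]]]]

3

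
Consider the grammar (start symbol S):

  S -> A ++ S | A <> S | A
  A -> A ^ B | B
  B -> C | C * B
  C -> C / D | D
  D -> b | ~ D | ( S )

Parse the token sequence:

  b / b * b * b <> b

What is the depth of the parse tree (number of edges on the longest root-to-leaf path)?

[S [A [B [C [C [D b]] / [D b]] * [B [C [D b]] * [B [C [D b]]]]]] <> [S [A [B [C [D b]]]]]]

7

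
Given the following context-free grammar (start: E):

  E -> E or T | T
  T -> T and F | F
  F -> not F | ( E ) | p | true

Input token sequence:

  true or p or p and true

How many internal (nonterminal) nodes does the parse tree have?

11

[E [E [E [T [F true]]] or [T [F p]]] or [T [T [F p]] and [F true]]]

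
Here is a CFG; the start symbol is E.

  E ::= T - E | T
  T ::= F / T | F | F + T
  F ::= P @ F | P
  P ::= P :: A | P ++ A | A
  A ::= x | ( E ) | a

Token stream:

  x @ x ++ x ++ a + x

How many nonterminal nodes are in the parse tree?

16

[E [T [F [P [A x]] @ [F [P [P [P [A x]] ++ [A x]] ++ [A a]]]] + [T [F [P [A x]]]]]]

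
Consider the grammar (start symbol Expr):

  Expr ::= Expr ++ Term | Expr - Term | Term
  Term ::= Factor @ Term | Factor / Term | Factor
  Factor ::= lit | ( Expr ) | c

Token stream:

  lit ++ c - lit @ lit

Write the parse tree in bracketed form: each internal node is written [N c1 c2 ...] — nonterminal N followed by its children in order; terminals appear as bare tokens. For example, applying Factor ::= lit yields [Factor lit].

Expr
Expr - Term
Expr ++ Term - Term
Term ++ Term - Term
Factor ++ Term - Term
lit ++ Term - Term
lit ++ Factor - Term
lit ++ c - Term
lit ++ c - Factor @ Term
lit ++ c - lit @ Term
lit ++ c - lit @ Factor
lit ++ c - lit @ lit

[Expr [Expr [Expr [Term [Factor lit]]] ++ [Term [Factor c]]] - [Term [Factor lit] @ [Term [Factor lit]]]]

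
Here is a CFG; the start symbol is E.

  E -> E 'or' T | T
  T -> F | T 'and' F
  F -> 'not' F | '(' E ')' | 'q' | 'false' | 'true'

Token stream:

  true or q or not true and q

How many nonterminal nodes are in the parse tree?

12

[E [E [E [T [F true]]] or [T [F q]]] or [T [T [F not [F true]]] and [F q]]]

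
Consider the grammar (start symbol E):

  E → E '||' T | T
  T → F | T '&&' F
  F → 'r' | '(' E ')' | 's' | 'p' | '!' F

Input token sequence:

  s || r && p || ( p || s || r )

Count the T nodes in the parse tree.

[E [E [E [T [F s]]] || [T [T [F r]] && [F p]]] || [T [F ( [E [E [E [T [F p]]] || [T [F s]]] || [T [F r]]] )]]]

7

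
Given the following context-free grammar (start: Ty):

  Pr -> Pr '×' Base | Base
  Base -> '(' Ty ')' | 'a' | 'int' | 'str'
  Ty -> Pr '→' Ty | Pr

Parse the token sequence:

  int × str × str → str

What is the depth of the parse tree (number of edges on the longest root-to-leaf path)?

[Ty [Pr [Pr [Pr [Base int]] × [Base str]] × [Base str]] → [Ty [Pr [Base str]]]]

5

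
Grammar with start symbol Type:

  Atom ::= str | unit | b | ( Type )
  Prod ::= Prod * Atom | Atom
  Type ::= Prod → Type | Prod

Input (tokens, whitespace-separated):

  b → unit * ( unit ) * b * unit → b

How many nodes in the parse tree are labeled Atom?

7

[Type [Prod [Atom b]] → [Type [Prod [Prod [Prod [Prod [Atom unit]] * [Atom ( [Type [Prod [Atom unit]]] )]] * [Atom b]] * [Atom unit]] → [Type [Prod [Atom b]]]]]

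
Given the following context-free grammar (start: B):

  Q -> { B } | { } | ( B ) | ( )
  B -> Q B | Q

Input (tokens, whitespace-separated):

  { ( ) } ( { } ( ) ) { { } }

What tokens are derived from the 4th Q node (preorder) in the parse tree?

[B [Q { [B [Q ( )]] }] [B [Q ( [B [Q { }] [B [Q ( )]]] )] [B [Q { [B [Q { }]] }]]]]

{ }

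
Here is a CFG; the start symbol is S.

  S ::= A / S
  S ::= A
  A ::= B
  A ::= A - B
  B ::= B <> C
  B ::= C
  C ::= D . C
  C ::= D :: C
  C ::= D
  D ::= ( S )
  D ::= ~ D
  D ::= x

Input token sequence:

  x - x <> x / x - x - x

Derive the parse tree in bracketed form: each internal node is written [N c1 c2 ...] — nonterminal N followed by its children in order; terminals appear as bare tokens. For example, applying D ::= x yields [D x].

[S [A [A [B [C [D x]]]] - [B [B [C [D x]]] <> [C [D x]]]] / [S [A [A [A [B [C [D x]]]] - [B [C [D x]]]] - [B [C [D x]]]]]]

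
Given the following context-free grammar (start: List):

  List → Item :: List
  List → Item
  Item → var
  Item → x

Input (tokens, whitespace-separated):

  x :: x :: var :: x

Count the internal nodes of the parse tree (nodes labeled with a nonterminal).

8

[List [Item x] :: [List [Item x] :: [List [Item var] :: [List [Item x]]]]]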